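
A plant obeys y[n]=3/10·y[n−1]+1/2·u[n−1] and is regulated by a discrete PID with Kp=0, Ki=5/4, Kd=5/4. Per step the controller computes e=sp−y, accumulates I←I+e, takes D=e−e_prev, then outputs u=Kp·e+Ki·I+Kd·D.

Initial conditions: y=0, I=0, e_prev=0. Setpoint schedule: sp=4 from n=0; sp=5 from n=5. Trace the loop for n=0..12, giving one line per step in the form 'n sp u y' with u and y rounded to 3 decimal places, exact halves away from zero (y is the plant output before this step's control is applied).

0 4 10.000 0.000
1 4 -2.500 5.000
2 4 14.375 0.250
3 4 -4.406 7.263
4 4 18.498 -0.024
5 5 -6.245 9.242
6 5 22.765 -0.350
7 5 -11.606 11.278
8 5 29.325 -2.420
9 5 -19.413 13.936
10 5 38.517 -5.526
11 5 -30.470 17.601
12 5 51.576 -9.955

(exact arithmetic carried between steps; '≈' marks a value shown rounded to 6 d.p. or computed from one; I and e_prev carry over from the previous line; the table rounds u and y to 3 d.p., halves away from zero)
n=0: y=0, sp=4, e=sp−y=4; I=4, D=e−e_prev=4; u=0·4+5/4·4+5/4·4=10; next y=3/10·0+1/2·10=5
n=1: y=5, sp=4, e=sp−y=-1; I=3, D=e−e_prev=-5; u=0·(-1)+5/4·3+5/4·(-5)=-2.5; next y=3/10·5+1/2·(-2.5)=0.25
n=2: y=0.25, sp=4, e=sp−y=3.75; I=6.75, D=e−e_prev=4.75; u=0·3.75+5/4·6.75+5/4·4.75=14.375; next y=3/10·0.25+1/2·14.375=7.2625
n=3: y=7.2625, sp=4, e=sp−y=-3.2625; I=3.4875, D=e−e_prev=-7.0125; u=0·(-3.2625)+5/4·3.4875+5/4·(-7.0125)=-4.40625; next y=3/10·7.2625+1/2·(-4.40625)=-0.024375
n=4: y=-0.024375, sp=4, e=sp−y=4.024375; I=7.511875, D=e−e_prev=7.286875; u=0·4.024375+5/4·7.511875+5/4·7.286875≈18.498438; next y=3/10·(-0.024375)+1/2·18.498438≈9.241906
n=5: y≈9.241906, sp=5, e=sp−y≈-4.241906; I≈3.269969, D=e−e_prev≈-8.266281; u=0·(-4.241906)+5/4·3.269969+5/4·(-8.266281)≈-6.245391; next y=3/10·9.241906+1/2·(-6.245391)≈-0.350123
n=6: y≈-0.350123, sp=5, e=sp−y≈5.350123; I≈8.620092, D=e−e_prev≈9.592030; u=0·5.350123+5/4·8.620092+5/4·9.592030≈22.765152; next y=3/10·(-0.350123)+1/2·22.765152≈11.277539
n=7: y≈11.277539, sp=5, e=sp−y≈-6.277539; I≈2.342553, D=e−e_prev≈-11.627663; u=0·(-6.277539)+5/4·2.342553+5/4·(-11.627663)≈-11.606387; next y=3/10·11.277539+1/2·(-11.606387)≈-2.419932
n=8: y≈-2.419932, sp=5, e=sp−y≈7.419932; I≈9.762485, D=e−e_prev≈13.697471; u=0·7.419932+5/4·9.762485+5/4·13.697471≈29.324945; next y=3/10·(-2.419932)+1/2·29.324945≈13.936493
n=9: y≈13.936493, sp=5, e=sp−y≈-8.936493; I≈0.825992, D=e−e_prev≈-16.356424; u=0·(-8.936493)+5/4·0.825992+5/4·(-16.356424)≈-19.413041; next y=3/10·13.936493+1/2·(-19.413041)≈-5.525572
n=10: y≈-5.525572, sp=5, e=sp−y≈10.525572; I≈11.351564, D=e−e_prev≈19.462065; u=0·10.525572+5/4·11.351564+5/4·19.462065≈38.517037; next y=3/10·(-5.525572)+1/2·38.517037≈17.600847
n=11: y≈17.600847, sp=5, e=sp−y≈-12.600847; I≈-1.249282, D=e−e_prev≈-23.126419; u=0·(-12.600847)+5/4·(-1.249282)+5/4·(-23.126419)≈-30.469627; next y=3/10·17.600847+1/2·(-30.469627)≈-9.954559
n=12: y≈-9.954559, sp=5, e=sp−y≈14.954559; I≈13.705277, D=e−e_prev≈27.555406; u=0·14.954559+5/4·13.705277+5/4·27.555406≈51.575854; next y=3/10·(-9.954559)+1/2·51.575854≈22.801559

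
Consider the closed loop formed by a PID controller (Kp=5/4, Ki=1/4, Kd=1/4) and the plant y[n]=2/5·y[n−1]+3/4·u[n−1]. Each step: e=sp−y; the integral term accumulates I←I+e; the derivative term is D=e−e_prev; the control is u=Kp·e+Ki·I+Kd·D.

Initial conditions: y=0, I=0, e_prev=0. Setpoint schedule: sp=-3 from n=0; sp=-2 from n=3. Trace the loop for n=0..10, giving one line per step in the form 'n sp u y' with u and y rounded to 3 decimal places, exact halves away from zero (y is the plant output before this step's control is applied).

(exact arithmetic carried between steps; '≈' marks a value shown rounded to 6 d.p. or computed from one; I and e_prev carry over from the previous line; the table rounds u and y to 3 d.p., halves away from zero)
n=0: y=0, sp=-3, e=sp−y=-3; I=-3, D=e−e_prev=-3; u=5/4·(-3)+1/4·(-3)+1/4·(-3)=-5.25; next y=2/5·0+3/4·(-5.25)=-3.9375
n=1: y=-3.9375, sp=-3, e=sp−y=0.9375; I=-2.0625, D=e−e_prev=3.9375; u=5/4·0.9375+1/4·(-2.0625)+1/4·3.9375=1.640625; next y=2/5·(-3.9375)+3/4·1.640625≈-0.344531
n=2: y≈-0.344531, sp=-3, e=sp−y≈-2.655469; I≈-4.717969, D=e−e_prev≈-3.592969; u=5/4·(-2.655469)+1/4·(-4.717969)+1/4·(-3.592969)≈-5.397070; next y=2/5·(-0.344531)+3/4·(-5.397070)≈-4.185615
n=3: y≈-4.185615, sp=-2, e=sp−y≈2.185615; I≈-2.532354, D=e−e_prev≈4.841084; u=5/4·2.185615+1/4·(-2.532354)+1/4·4.841084≈3.309202; next y=2/5·(-4.185615)+3/4·3.309202≈0.807655
n=4: y≈0.807655, sp=-2, e=sp−y≈-2.807655; I≈-5.340009, D=e−e_prev≈-4.993270; u=5/4·(-2.807655)+1/4·(-5.340009)+1/4·(-4.993270)≈-6.092889; next y=2/5·0.807655+3/4·(-6.092889)≈-4.246604
n=5: y≈-4.246604, sp=-2, e=sp−y≈2.246604; I≈-3.093404, D=e−e_prev≈5.054260; u=5/4·2.246604+1/4·(-3.093404)+1/4·5.054260≈3.298469; next y=2/5·(-4.246604)+3/4·3.298469≈0.775210
n=6: y≈0.775210, sp=-2, e=sp−y≈-2.775210; I≈-5.868614, D=e−e_prev≈-5.021815; u=5/4·(-2.775210)+1/4·(-5.868614)+1/4·(-5.021815)≈-6.191620; next y=2/5·0.775210+3/4·(-6.191620)≈-4.333631
n=7: y≈-4.333631, sp=-2, e=sp−y≈2.333631; I≈-3.534983, D=e−e_prev≈5.108841; u=5/4·2.333631+1/4·(-3.534983)+1/4·5.108841≈3.310503; next y=2/5·(-4.333631)+3/4·3.310503≈0.749425
n=8: y≈0.749425, sp=-2, e=sp−y≈-2.749425; I≈-6.284408, D=e−e_prev≈-5.083056; u=5/4·(-2.749425)+1/4·(-6.284408)+1/4·(-5.083056)≈-6.278647; next y=2/5·0.749425+3/4·(-6.278647)≈-4.409216
n=9: y≈-4.409216, sp=-2, e=sp−y≈2.409216; I≈-3.875193, D=e−e_prev≈5.158641; u=5/4·2.409216+1/4·(-3.875193)+1/4·5.158641≈3.332381; next y=2/5·(-4.409216)+3/4·3.332381≈0.735600
n=10: y≈0.735600, sp=-2, e=sp−y≈-2.735600; I≈-6.610793, D=e−e_prev≈-5.144815; u=5/4·(-2.735600)+1/4·(-6.610793)+1/4·(-5.144815)≈-6.358402; next y=2/5·0.735600+3/4·(-6.358402)≈-4.474561

0 -3 -5.250 0.000
1 -3 1.641 -3.938
2 -3 -5.397 -0.345
3 -2 3.309 -4.186
4 -2 -6.093 0.808
5 -2 3.298 -4.247
6 -2 -6.192 0.775
7 -2 3.311 -4.334
8 -2 -6.279 0.749
9 -2 3.332 -4.409
10 -2 -6.358 0.736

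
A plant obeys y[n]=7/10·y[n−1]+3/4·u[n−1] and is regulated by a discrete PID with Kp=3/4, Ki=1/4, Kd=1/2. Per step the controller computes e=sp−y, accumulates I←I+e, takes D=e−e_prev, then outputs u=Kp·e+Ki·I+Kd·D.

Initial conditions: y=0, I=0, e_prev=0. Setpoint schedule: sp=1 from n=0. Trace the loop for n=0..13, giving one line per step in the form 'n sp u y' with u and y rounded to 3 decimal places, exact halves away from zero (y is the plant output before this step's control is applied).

0 1 1.500 0.000
1 1 -0.438 1.125
2 1 1.092 0.459
3 1 -0.127 1.141
4 1 0.835 0.703
5 1 0.067 1.118
6 1 0.673 0.833
7 1 0.190 1.088
8 1 0.571 0.904
9 1 0.268 1.061
10 1 0.507 0.943
11 1 0.316 1.041
12 1 0.467 0.966
13 1 0.347 1.027

(exact arithmetic carried between steps; '≈' marks a value shown rounded to 6 d.p. or computed from one; I and e_prev carry over from the previous line; the table rounds u and y to 3 d.p., halves away from zero)
n=0: y=0, sp=1, e=sp−y=1; I=1, D=e−e_prev=1; u=3/4·1+1/4·1+1/2·1=1.5; next y=7/10·0+3/4·1.5=1.125
n=1: y=1.125, sp=1, e=sp−y=-0.125; I=0.875, D=e−e_prev=-1.125; u=3/4·(-0.125)+1/4·0.875+1/2·(-1.125)=-0.4375; next y=7/10·1.125+3/4·(-0.4375)=0.459375
n=2: y=0.459375, sp=1, e=sp−y=0.540625; I=1.415625, D=e−e_prev=0.665625; u=3/4·0.540625+1/4·1.415625+1/2·0.665625≈1.092188; next y=7/10·0.459375+3/4·1.092188≈1.140703
n=3: y≈1.140703, sp=1, e=sp−y≈-0.140703; I≈1.274922, D=e−e_prev≈-0.681328; u=3/4·(-0.140703)+1/4·1.274922+1/2·(-0.681328)≈-0.127461; next y=7/10·1.140703+3/4·(-0.127461)≈0.702896
n=4: y≈0.702896, sp=1, e=sp−y≈0.297104; I≈1.572025, D=e−e_prev≈0.437807; u=3/4·0.297104+1/4·1.572025+1/2·0.437807≈0.834737; next y=7/10·0.702896+3/4·0.834737≈1.118081
n=5: y≈1.118081, sp=1, e=sp−y≈-0.118081; I≈1.453945, D=e−e_prev≈-0.415184; u=3/4·(-0.118081)+1/4·1.453945+1/2·(-0.415184)≈0.067334; next y=7/10·1.118081+3/4·0.067334≈0.833157
n=6: y≈0.833157, sp=1, e=sp−y≈0.166843; I≈1.620788, D=e−e_prev≈0.284924; u=3/4·0.166843+1/4·1.620788+1/2·0.284924≈0.672791; next y=7/10·0.833157+3/4·0.672791≈1.087803
n=7: y≈1.087803, sp=1, e=sp−y≈-0.087803; I≈1.532985, D=e−e_prev≈-0.254647; u=3/4·(-0.087803)+1/4·1.532985+1/2·(-0.254647)≈0.190071; next y=7/10·1.087803+3/4·0.190071≈0.904015
n=8: y≈0.904015, sp=1, e=sp−y≈0.095985; I≈1.628970, D=e−e_prev≈0.183788; u=3/4·0.095985+1/4·1.628970+1/2·0.183788≈0.571125; next y=7/10·0.904015+3/4·0.571125≈1.061154
n=9: y≈1.061154, sp=1, e=sp−y≈-0.061154; I≈1.567815, D=e−e_prev≈-0.157139; u=3/4·(-0.061154)+1/4·1.567815+1/2·(-0.157139)≈0.267518; next y=7/10·1.061154+3/4·0.267518≈0.943447
n=10: y≈0.943447, sp=1, e=sp−y≈0.056553; I≈1.624368, D=e−e_prev≈0.117708; u=3/4·0.056553+1/4·1.624368+1/2·0.117708≈0.507361; next y=7/10·0.943447+3/4·0.507361≈1.040933
n=11: y≈1.040933, sp=1, e=sp−y≈-0.040933; I≈1.583435, D=e−e_prev≈-0.097486; u=3/4·(-0.040933)+1/4·1.583435+1/2·(-0.097486)≈0.316416; next y=7/10·1.040933+3/4·0.316416≈0.965965
n=12: y≈0.965965, sp=1, e=sp−y≈0.034035; I≈1.617470, D=e−e_prev≈0.074968; u=3/4·0.034035+1/4·1.617470+1/2·0.074968≈0.467378; next y=7/10·0.965965+3/4·0.467378≈1.026709
n=13: y≈1.026709, sp=1, e=sp−y≈-0.026709; I≈1.590761, D=e−e_prev≈-0.060744; u=3/4·(-0.026709)+1/4·1.590761+1/2·(-0.060744)≈0.347287; next y=7/10·1.026709+3/4·0.347287≈0.979161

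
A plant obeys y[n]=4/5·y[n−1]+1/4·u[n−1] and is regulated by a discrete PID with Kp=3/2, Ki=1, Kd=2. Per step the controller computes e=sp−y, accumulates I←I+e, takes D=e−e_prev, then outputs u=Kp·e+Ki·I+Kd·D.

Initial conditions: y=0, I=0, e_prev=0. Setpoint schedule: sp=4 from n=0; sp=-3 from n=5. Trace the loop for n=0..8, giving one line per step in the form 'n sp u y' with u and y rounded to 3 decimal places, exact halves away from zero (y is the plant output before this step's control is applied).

0 4 18.000 0.000
1 4 -6.250 4.500
2 4 13.331 2.038
3 4 -2.795 4.963
4 4 9.704 3.271
5 -3 -32.423 5.043
6 -3 18.092 -4.071
7 -3 -23.083 1.266
8 -3 10.433 -4.758

(exact arithmetic carried between steps; '≈' marks a value shown rounded to 6 d.p. or computed from one; I and e_prev carry over from the previous line; the table rounds u and y to 3 d.p., halves away from zero)
n=0: y=0, sp=4, e=sp−y=4; I=4, D=e−e_prev=4; u=3/2·4+1·4+2·4=18; next y=4/5·0+1/4·18=4.5
n=1: y=4.5, sp=4, e=sp−y=-0.5; I=3.5, D=e−e_prev=-4.5; u=3/2·(-0.5)+1·3.5+2·(-4.5)=-6.25; next y=4/5·4.5+1/4·(-6.25)=2.0375
n=2: y=2.0375, sp=4, e=sp−y=1.9625; I=5.4625, D=e−e_prev=2.4625; u=3/2·1.9625+1·5.4625+2·2.4625=13.33125; next y=4/5·2.0375+1/4·13.33125≈4.962813
n=3: y≈4.962813, sp=4, e=sp−y≈-0.962813; I≈4.499688, D=e−e_prev≈-2.925313; u=3/2·(-0.962813)+1·4.499688+2·(-2.925313)≈-2.795156; next y=4/5·4.962813+1/4·(-2.795156)≈3.271461
n=4: y≈3.271461, sp=4, e=sp−y≈0.728539; I≈5.228227, D=e−e_prev≈1.691352; u=3/2·0.728539+1·5.228227+2·1.691352≈9.703738; next y=4/5·3.271461+1/4·9.703738≈5.043103
n=5: y≈5.043103, sp=-3, e=sp−y≈-8.043103; I≈-2.814877, D=e−e_prev≈-8.771642; u=3/2·(-8.043103)+1·(-2.814877)+2·(-8.771642)≈-32.422817; next y=4/5·5.043103+1/4·(-32.422817)≈-4.071221
n=6: y≈-4.071221, sp=-3, e=sp−y≈1.071221; I≈-1.743655, D=e−e_prev≈9.114325; u=3/2·1.071221+1·(-1.743655)+2·9.114325≈18.091826; next y=4/5·(-4.071221)+1/4·18.091826≈1.265979
n=7: y≈1.265979, sp=-3, e=sp−y≈-4.265979; I≈-6.009635, D=e−e_prev≈-5.337201; u=3/2·(-4.265979)+1·(-6.009635)+2·(-5.337201)≈-23.083006; next y=4/5·1.265979+1/4·(-23.083006)≈-4.757968
n=8: y≈-4.757968, sp=-3, e=sp−y≈1.757968; I≈-4.251667, D=e−e_prev≈6.023947; u=3/2·1.757968+1·(-4.251667)+2·6.023947≈10.433180; next y=4/5·(-4.757968)+1/4·10.433180≈-1.198079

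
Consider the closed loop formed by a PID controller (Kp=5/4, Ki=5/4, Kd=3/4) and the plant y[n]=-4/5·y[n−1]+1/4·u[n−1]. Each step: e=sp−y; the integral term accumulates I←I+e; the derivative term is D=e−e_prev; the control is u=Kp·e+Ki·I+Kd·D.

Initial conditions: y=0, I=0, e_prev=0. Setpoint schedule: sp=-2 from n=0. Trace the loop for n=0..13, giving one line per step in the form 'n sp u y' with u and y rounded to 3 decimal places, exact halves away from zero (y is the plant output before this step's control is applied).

(exact arithmetic carried between steps; '≈' marks a value shown rounded to 6 d.p. or computed from one; I and e_prev carry over from the previous line; the table rounds u and y to 3 d.p., halves away from zero)
n=0: y=0, sp=-2, e=sp−y=-2; I=-2, D=e−e_prev=-2; u=5/4·(-2)+5/4·(-2)+3/4·(-2)=-6.5; next y=-4/5·0+1/4·(-6.5)=-1.625
n=1: y=-1.625, sp=-2, e=sp−y=-0.375; I=-2.375, D=e−e_prev=1.625; u=5/4·(-0.375)+5/4·(-2.375)+3/4·1.625=-2.21875; next y=-4/5·(-1.625)+1/4·(-2.21875)≈0.745313
n=2: y≈0.745313, sp=-2, e=sp−y≈-2.745313; I≈-5.120313, D=e−e_prev≈-2.370313; u=5/4·(-2.745313)+5/4·(-5.120313)+3/4·(-2.370313)≈-11.609766; next y=-4/5·0.745313+1/4·(-11.609766)≈-3.498691
n=3: y≈-3.498691, sp=-2, e=sp−y≈1.498691; I≈-3.621621, D=e−e_prev≈4.244004; u=5/4·1.498691+5/4·(-3.621621)+3/4·4.244004≈0.529341; next y=-4/5·(-3.498691)+1/4·0.529341≈2.931288
n=4: y≈2.931288, sp=-2, e=sp−y≈-4.931288; I≈-8.552909, D=e−e_prev≈-6.429980; u=5/4·(-4.931288)+5/4·(-8.552909)+3/4·(-6.429980)≈-21.677732; next y=-4/5·2.931288+1/4·(-21.677732)≈-7.764464
n=5: y≈-7.764464, sp=-2, e=sp−y≈5.764464; I≈-2.788446, D=e−e_prev≈10.695752; u=5/4·5.764464+5/4·(-2.788446)+3/4·10.695752≈11.741836; next y=-4/5·(-7.764464)+1/4·11.741836≈9.147030
n=6: y≈9.147030, sp=-2, e=sp−y≈-11.147030; I≈-13.935476, D=e−e_prev≈-16.911494; u=5/4·(-11.147030)+5/4·(-13.935476)+3/4·(-16.911494)≈-44.036753; next y=-4/5·9.147030+1/4·(-44.036753)≈-18.326812
n=7: y≈-18.326812, sp=-2, e=sp−y≈16.326812; I≈2.391336, D=e−e_prev≈27.473842; u=5/4·16.326812+5/4·2.391336+3/4·27.473842≈44.003067; next y=-4/5·(-18.326812)+1/4·44.003067≈25.662217
n=8: y≈25.662217, sp=-2, e=sp−y≈-27.662217; I≈-25.270880, D=e−e_prev≈-43.989029; u=5/4·(-27.662217)+5/4·(-25.270880)+3/4·(-43.989029)≈-99.158142; next y=-4/5·25.662217+1/4·(-99.158142)≈-45.319309
n=9: y≈-45.319309, sp=-2, e=sp−y≈43.319309; I≈18.048429, D=e−e_prev≈70.981525; u=5/4·43.319309+5/4·18.048429+3/4·70.981525≈129.945816; next y=-4/5·(-45.319309)+1/4·129.945816≈68.741901
n=10: y≈68.741901, sp=-2, e=sp−y≈-70.741901; I≈-52.693472, D=e−e_prev≈-114.061210; u=5/4·(-70.741901)+5/4·(-52.693472)+3/4·(-114.061210)≈-239.840124; next y=-4/5·68.741901+1/4·(-239.840124)≈-114.953552
n=11: y≈-114.953552, sp=-2, e=sp−y≈112.953552; I≈60.260079, D=e−e_prev≈183.695453; u=5/4·112.953552+5/4·60.260079+3/4·183.695453≈354.288629; next y=-4/5·(-114.953552)+1/4·354.288629≈180.534999
n=12: y≈180.534999, sp=-2, e=sp−y≈-182.534999; I≈-122.274919, D=e−e_prev≈-295.488551; u=5/4·(-182.534999)+5/4·(-122.274919)+3/4·(-295.488551)≈-602.628810; next y=-4/5·180.534999+1/4·(-602.628810)≈-295.085202
n=13: y≈-295.085202, sp=-2, e=sp−y≈293.085202; I≈170.810282, D=e−e_prev≈475.620200; u=5/4·293.085202+5/4·170.810282+3/4·475.620200≈936.584505; next y=-4/5·(-295.085202)+1/4·936.584505≈470.214288

0 -2 -6.500 0.000
1 -2 -2.219 -1.625
2 -2 -11.610 0.745
3 -2 0.529 -3.499
4 -2 -21.678 2.931
5 -2 11.742 -7.764
6 -2 -44.037 9.147
7 -2 44.003 -18.327
8 -2 -99.158 25.662
9 -2 129.946 -45.319
10 -2 -239.840 68.742
11 -2 354.289 -114.954
12 -2 -602.629 180.535
13 -2 936.585 -295.085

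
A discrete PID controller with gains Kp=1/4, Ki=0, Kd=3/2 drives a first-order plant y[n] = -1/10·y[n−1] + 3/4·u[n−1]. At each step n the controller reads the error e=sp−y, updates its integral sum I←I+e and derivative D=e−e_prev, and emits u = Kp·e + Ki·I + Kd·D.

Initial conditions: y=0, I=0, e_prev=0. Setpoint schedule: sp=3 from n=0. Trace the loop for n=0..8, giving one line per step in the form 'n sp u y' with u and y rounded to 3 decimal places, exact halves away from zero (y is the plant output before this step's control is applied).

(exact arithmetic carried between steps; '≈' marks a value shown rounded to 6 d.p. or computed from one; I and e_prev carry over from the previous line; the table rounds u and y to 3 d.p., halves away from zero)
n=0: y=0, sp=3, e=sp−y=3; I=3, D=e−e_prev=3; u=1/4·3+0·3+3/2·3=5.25; next y=-1/10·0+3/4·5.25=3.9375
n=1: y=3.9375, sp=3, e=sp−y=-0.9375; I=2.0625, D=e−e_prev=-3.9375; u=1/4·(-0.9375)+0·2.0625+3/2·(-3.9375)=-6.140625; next y=-1/10·3.9375+3/4·(-6.140625)≈-4.999219
n=2: y≈-4.999219, sp=3, e=sp−y≈7.999219; I≈10.061719, D=e−e_prev≈8.936719; u=1/4·7.999219+0·10.061719+3/2·8.936719≈15.404883; next y=-1/10·(-4.999219)+3/4·15.404883≈12.053584
n=3: y≈12.053584, sp=3, e=sp−y≈-9.053584; I≈1.008135, D=e−e_prev≈-17.052803; u=1/4·(-9.053584)+0·1.008135+3/2·(-17.052803)≈-27.842600; next y=-1/10·12.053584+3/4·(-27.842600)≈-22.087308
n=4: y≈-22.087308, sp=3, e=sp−y≈25.087308; I≈26.095443, D=e−e_prev≈34.140892; u=1/4·25.087308+0·26.095443+3/2·34.140892≈57.483166; next y=-1/10·(-22.087308)+3/4·57.483166≈45.321105
n=5: y≈45.321105, sp=3, e=sp−y≈-42.321105; I≈-16.225662, D=e−e_prev≈-67.408414; u=1/4·(-42.321105)+0·(-16.225662)+3/2·(-67.408414)≈-111.692897; next y=-1/10·45.321105+3/4·(-111.692897)≈-88.301783
n=6: y≈-88.301783, sp=3, e=sp−y≈91.301783; I≈75.076121, D=e−e_prev≈133.622888; u=1/4·91.301783+0·75.076121+3/2·133.622888≈223.259778; next y=-1/10·(-88.301783)+3/4·223.259778≈176.275012
n=7: y≈176.275012, sp=3, e=sp−y≈-173.275012; I≈-98.198891, D=e−e_prev≈-264.576795; u=1/4·(-173.275012)+0·(-98.198891)+3/2·(-264.576795)≈-440.183946; next y=-1/10·176.275012+3/4·(-440.183946)≈-347.765460
n=8: y≈-347.765460, sp=3, e=sp−y≈350.765460; I≈252.566570, D=e−e_prev≈524.040472; u=1/4·350.765460+0·252.566570+3/2·524.040472≈873.752074; next y=-1/10·(-347.765460)+3/4·873.752074≈690.090601

0 3 5.250 0.000
1 3 -6.141 3.938
2 3 15.405 -4.999
3 3 -27.843 12.054
4 3 57.483 -22.087
5 3 -111.693 45.321
6 3 223.260 -88.302
7 3 -440.184 176.275
8 3 873.752 -347.765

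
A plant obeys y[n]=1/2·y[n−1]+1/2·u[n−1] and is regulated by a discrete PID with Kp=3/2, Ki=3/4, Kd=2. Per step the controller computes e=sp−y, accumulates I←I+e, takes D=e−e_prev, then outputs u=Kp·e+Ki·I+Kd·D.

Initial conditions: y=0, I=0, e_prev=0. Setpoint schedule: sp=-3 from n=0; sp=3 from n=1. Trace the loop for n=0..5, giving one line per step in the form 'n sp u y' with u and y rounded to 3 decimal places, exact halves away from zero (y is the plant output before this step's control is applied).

(exact arithmetic carried between steps; '≈' marks a value shown rounded to 6 d.p. or computed from one; I and e_prev carry over from the previous line; the table rounds u and y to 3 d.p., halves away from zero)
n=0: y=0, sp=-3, e=sp−y=-3; I=-3, D=e−e_prev=-3; u=3/2·(-3)+3/4·(-3)+2·(-3)=-12.75; next y=1/2·0+1/2·(-12.75)=-6.375
n=1: y=-6.375, sp=3, e=sp−y=9.375; I=6.375, D=e−e_prev=12.375; u=3/2·9.375+3/4·6.375+2·12.375=43.59375; next y=1/2·(-6.375)+1/2·43.59375=18.609375
n=2: y=18.609375, sp=3, e=sp−y=-15.609375; I=-9.234375, D=e−e_prev=-24.984375; u=3/2·(-15.609375)+3/4·(-9.234375)+2·(-24.984375)≈-80.308594; next y=1/2·18.609375+1/2·(-80.308594)≈-30.849609
n=3: y≈-30.849609, sp=3, e=sp−y≈33.849609; I≈24.615234, D=e−e_prev≈49.458984; u=3/2·33.849609+3/4·24.615234+2·49.458984≈168.153809; next y=1/2·(-30.849609)+1/2·168.153809≈68.652100
n=4: y≈68.652100, sp=3, e=sp−y≈-65.652100; I≈-41.036865, D=e−e_prev≈-99.501709; u=3/2·(-65.652100)+3/4·(-41.036865)+2·(-99.501709)≈-328.259216; next y=1/2·68.652100+1/2·(-328.259216)≈-129.803558
n=5: y≈-129.803558, sp=3, e=sp−y≈132.803558; I≈91.766693, D=e−e_prev≈198.455658; u=3/2·132.803558+3/4·91.766693+2·198.455658≈664.941673; next y=1/2·(-129.803558)+1/2·664.941673≈267.569057

0 -3 -12.750 0.000
1 3 43.594 -6.375
2 3 -80.309 18.609
3 3 168.154 -30.850
4 3 -328.259 68.652
5 3 664.942 -129.804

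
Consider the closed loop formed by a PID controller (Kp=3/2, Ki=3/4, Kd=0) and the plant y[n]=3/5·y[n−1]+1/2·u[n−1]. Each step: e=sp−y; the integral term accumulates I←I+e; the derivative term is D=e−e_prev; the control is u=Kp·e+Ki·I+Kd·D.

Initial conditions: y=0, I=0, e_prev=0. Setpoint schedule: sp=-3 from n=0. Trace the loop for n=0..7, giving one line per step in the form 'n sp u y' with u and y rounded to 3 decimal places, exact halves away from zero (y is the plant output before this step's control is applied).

0 -3 -6.750 0.000
1 -3 -1.406 -3.375
2 -3 -2.580 -2.728
3 -3 -2.337 -2.927
4 -3 -2.397 -2.925
5 -3 -2.389 -2.953
6 -3 -2.394 -2.966
7 -3 -2.396 -2.977

(exact arithmetic carried between steps; '≈' marks a value shown rounded to 6 d.p. or computed from one; I and e_prev carry over from the previous line; the table rounds u and y to 3 d.p., halves away from zero)
n=0: y=0, sp=-3, e=sp−y=-3; I=-3, D=e−e_prev=-3; u=3/2·(-3)+3/4·(-3)+0·(-3)=-6.75; next y=3/5·0+1/2·(-6.75)=-3.375
n=1: y=-3.375, sp=-3, e=sp−y=0.375; I=-2.625, D=e−e_prev=3.375; u=3/2·0.375+3/4·(-2.625)+0·3.375=-1.40625; next y=3/5·(-3.375)+1/2·(-1.40625)=-2.728125
n=2: y=-2.728125, sp=-3, e=sp−y=-0.271875; I=-2.896875, D=e−e_prev=-0.646875; u=3/2·(-0.271875)+3/4·(-2.896875)+0·(-0.646875)≈-2.580469; next y=3/5·(-2.728125)+1/2·(-2.580469)≈-2.927109
n=3: y≈-2.927109, sp=-3, e=sp−y≈-0.072891; I≈-2.969766, D=e−e_prev≈0.198984; u=3/2·(-0.072891)+3/4·(-2.969766)+0·0.198984≈-2.336660; next y=3/5·(-2.927109)+1/2·(-2.336660)≈-2.924596
n=4: y≈-2.924596, sp=-3, e=sp−y≈-0.075404; I≈-3.045170, D=e−e_prev≈-0.002514; u=3/2·(-0.075404)+3/4·(-3.045170)+0·(-0.002514)≈-2.396984; next y=3/5·(-2.924596)+1/2·(-2.396984)≈-2.953249
n=5: y≈-2.953249, sp=-3, e=sp−y≈-0.046751; I≈-3.091921, D=e−e_prev≈0.028654; u=3/2·(-0.046751)+3/4·(-3.091921)+0·0.028654≈-2.389066; next y=3/5·(-2.953249)+1/2·(-2.389066)≈-2.966483
n=6: y≈-2.966483, sp=-3, e=sp−y≈-0.033517; I≈-3.125438, D=e−e_prev≈0.013233; u=3/2·(-0.033517)+3/4·(-3.125438)+0·0.013233≈-2.394354; next y=3/5·(-2.966483)+1/2·(-2.394354)≈-2.977067
n=7: y≈-2.977067, sp=-3, e=sp−y≈-0.022933; I≈-3.148371, D=e−e_prev≈0.010584; u=3/2·(-0.022933)+3/4·(-3.148371)+0·0.010584≈-2.395678; next y=3/5·(-2.977067)+1/2·(-2.395678)≈-2.984079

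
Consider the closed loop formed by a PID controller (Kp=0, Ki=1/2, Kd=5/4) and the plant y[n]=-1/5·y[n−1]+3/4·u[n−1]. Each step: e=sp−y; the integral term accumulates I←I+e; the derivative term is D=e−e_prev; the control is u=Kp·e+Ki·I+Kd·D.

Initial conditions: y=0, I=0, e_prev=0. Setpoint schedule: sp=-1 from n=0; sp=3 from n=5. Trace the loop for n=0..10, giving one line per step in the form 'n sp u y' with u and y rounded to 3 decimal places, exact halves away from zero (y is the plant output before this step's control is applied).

(exact arithmetic carried between steps; '≈' marks a value shown rounded to 6 d.p. or computed from one; I and e_prev carry over from the previous line; the table rounds u and y to 3 d.p., halves away from zero)
n=0: y=0, sp=-1, e=sp−y=-1; I=-1, D=e−e_prev=-1; u=0·(-1)+1/2·(-1)+5/4·(-1)=-1.75; next y=-1/5·0+3/4·(-1.75)=-1.3125
n=1: y=-1.3125, sp=-1, e=sp−y=0.3125; I=-0.6875, D=e−e_prev=1.3125; u=0·0.3125+1/2·(-0.6875)+5/4·1.3125=1.296875; next y=-1/5·(-1.3125)+3/4·1.296875≈1.235156
n=2: y≈1.235156, sp=-1, e=sp−y≈-2.235156; I≈-2.922656, D=e−e_prev≈-2.547656; u=0·(-2.235156)+1/2·(-2.922656)+5/4·(-2.547656)≈-4.645898; next y=-1/5·1.235156+3/4·(-4.645898)≈-3.731455
n=3: y≈-3.731455, sp=-1, e=sp−y≈2.731455; I≈-0.191201, D=e−e_prev≈4.966611; u=0·2.731455+1/2·(-0.191201)+5/4·4.966611≈6.112664; next y=-1/5·(-3.731455)+3/4·6.112664≈5.330789
n=4: y≈5.330789, sp=-1, e=sp−y≈-6.330789; I≈-6.521990, D=e−e_prev≈-9.062244; u=0·(-6.330789)+1/2·(-6.521990)+5/4·(-9.062244)≈-14.588800; next y=-1/5·5.330789+3/4·(-14.588800)≈-12.007757
n=5: y≈-12.007757, sp=3, e=sp−y≈15.007757; I≈8.485768, D=e−e_prev≈21.338546; u=0·15.007757+1/2·8.485768+5/4·21.338546≈30.916067; next y=-1/5·(-12.007757)+3/4·30.916067≈25.588601
n=6: y≈25.588601, sp=3, e=sp−y≈-22.588601; I≈-14.102834, D=e−e_prev≈-37.596359; u=0·(-22.588601)+1/2·(-14.102834)+5/4·(-37.596359)≈-54.046865; next y=-1/5·25.588601+3/4·(-54.046865)≈-45.652869
n=7: y≈-45.652869, sp=3, e=sp−y≈48.652869; I≈34.550036, D=e−e_prev≈71.241471; u=0·48.652869+1/2·34.550036+5/4·71.241471≈106.326856; next y=-1/5·(-45.652869)+3/4·106.326856≈88.875716
n=8: y≈88.875716, sp=3, e=sp−y≈-85.875716; I≈-51.325680, D=e−e_prev≈-134.528585; u=0·(-85.875716)+1/2·(-51.325680)+5/4·(-134.528585)≈-193.823572; next y=-1/5·88.875716+3/4·(-193.823572)≈-163.142822
n=9: y≈-163.142822, sp=3, e=sp−y≈166.142822; I≈114.817142, D=e−e_prev≈252.018538; u=0·166.142822+1/2·114.817142+5/4·252.018538≈372.431744; next y=-1/5·(-163.142822)+3/4·372.431744≈311.952372
n=10: y≈311.952372, sp=3, e=sp−y≈-308.952372; I≈-194.135231, D=e−e_prev≈-475.095195; u=0·(-308.952372)+1/2·(-194.135231)+5/4·(-475.095195)≈-690.936608; next y=-1/5·311.952372+3/4·(-690.936608)≈-580.592931

0 -1 -1.750 0.000
1 -1 1.297 -1.313
2 -1 -4.646 1.235
3 -1 6.113 -3.731
4 -1 -14.589 5.331
5 3 30.916 -12.008
6 3 -54.047 25.589
7 3 106.327 -45.653
8 3 -193.824 88.876
9 3 372.432 -163.143
10 3 -690.937 311.952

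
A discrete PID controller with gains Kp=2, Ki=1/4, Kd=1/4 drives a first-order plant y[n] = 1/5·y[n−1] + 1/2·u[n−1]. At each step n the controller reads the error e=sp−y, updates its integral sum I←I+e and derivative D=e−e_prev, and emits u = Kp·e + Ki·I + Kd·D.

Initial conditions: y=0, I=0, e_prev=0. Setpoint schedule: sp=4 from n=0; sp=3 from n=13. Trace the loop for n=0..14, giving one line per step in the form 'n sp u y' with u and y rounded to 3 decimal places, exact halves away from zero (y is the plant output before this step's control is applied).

0 4 10.000 0.000
1 4 -2.500 5.000
2 4 11.625 -0.250
3 4 -3.656 5.763
4 4 13.502 -0.676
5 4 -5.167 6.616
6 4 15.692 -1.261
7 4 -7.098 7.594
8 4 18.277 -2.030
9 4 -9.528 8.733
10 4 21.355 -3.018
11 4 -12.557 10.074
12 4 25.042 -4.264
13 3 -18.806 11.668
14 3 30.104 -7.070

(exact arithmetic carried between steps; '≈' marks a value shown rounded to 6 d.p. or computed from one; I and e_prev carry over from the previous line; the table rounds u and y to 3 d.p., halves away from zero)
n=0: y=0, sp=4, e=sp−y=4; I=4, D=e−e_prev=4; u=2·4+1/4·4+1/4·4=10; next y=1/5·0+1/2·10=5
n=1: y=5, sp=4, e=sp−y=-1; I=3, D=e−e_prev=-5; u=2·(-1)+1/4·3+1/4·(-5)=-2.5; next y=1/5·5+1/2·(-2.5)=-0.25
n=2: y=-0.25, sp=4, e=sp−y=4.25; I=7.25, D=e−e_prev=5.25; u=2·4.25+1/4·7.25+1/4·5.25=11.625; next y=1/5·(-0.25)+1/2·11.625=5.7625
n=3: y=5.7625, sp=4, e=sp−y=-1.7625; I=5.4875, D=e−e_prev=-6.0125; u=2·(-1.7625)+1/4·5.4875+1/4·(-6.0125)=-3.65625; next y=1/5·5.7625+1/2·(-3.65625)=-0.675625
n=4: y=-0.675625, sp=4, e=sp−y=4.675625; I=10.163125, D=e−e_prev=6.438125; u=2·4.675625+1/4·10.163125+1/4·6.438125≈13.501563; next y=1/5·(-0.675625)+1/2·13.501563≈6.615656
n=5: y≈6.615656, sp=4, e=sp−y≈-2.615656; I≈7.547469, D=e−e_prev≈-7.291281; u=2·(-2.615656)+1/4·7.547469+1/4·(-7.291281)≈-5.167266; next y=1/5·6.615656+1/2·(-5.167266)≈-1.260502
n=6: y≈-1.260502, sp=4, e=sp−y≈5.260502; I≈12.807970, D=e−e_prev≈7.876158; u=2·5.260502+1/4·12.807970+1/4·7.876158≈15.692035; next y=1/5·(-1.260502)+1/2·15.692035≈7.593917
n=7: y≈7.593917, sp=4, e=sp−y≈-3.593917; I≈9.214053, D=e−e_prev≈-8.854419; u=2·(-3.593917)+1/4·9.214053+1/4·(-8.854419)≈-7.097926; next y=1/5·7.593917+1/2·(-7.097926)≈-2.030180
n=8: y≈-2.030180, sp=4, e=sp−y≈6.030180; I≈15.244233, D=e−e_prev≈9.624097; u=2·6.030180+1/4·15.244233+1/4·9.624097≈18.277441; next y=1/5·(-2.030180)+1/2·18.277441≈8.732685
n=9: y≈8.732685, sp=4, e=sp−y≈-4.732685; I≈10.511548, D=e−e_prev≈-10.762864; u=2·(-4.732685)+1/4·10.511548+1/4·(-10.762864)≈-9.528199; next y=1/5·8.732685+1/2·(-9.528199)≈-3.017562
n=10: y≈-3.017562, sp=4, e=sp−y≈7.017562; I≈17.529110, D=e−e_prev≈11.750247; u=2·7.017562+1/4·17.529110+1/4·11.750247≈21.354964; next y=1/5·(-3.017562)+1/2·21.354964≈10.073970
n=11: y≈10.073970, sp=4, e=sp−y≈-6.073970; I≈11.455141, D=e−e_prev≈-13.091532; u=2·(-6.073970)+1/4·11.455141+1/4·(-13.091532)≈-12.557037; next y=1/5·10.073970+1/2·(-12.557037)≈-4.263725
n=12: y≈-4.263725, sp=4, e=sp−y≈8.263725; I≈19.718865, D=e−e_prev≈14.337694; u=2·8.263725+1/4·19.718865+1/4·14.337694≈25.041589; next y=1/5·(-4.263725)+1/2·25.041589≈11.668050
n=13: y≈11.668050, sp=3, e=sp−y≈-8.668050; I≈11.050816, D=e−e_prev≈-16.931774; u=2·(-8.668050)+1/4·11.050816+1/4·(-16.931774)≈-18.806339; next y=1/5·11.668050+1/2·(-18.806339)≈-7.069560
n=14: y≈-7.069560, sp=3, e=sp−y≈10.069560; I≈21.120375, D=e−e_prev≈18.737609; u=2·10.069560+1/4·21.120375+1/4·18.737609≈30.103615; next y=1/5·(-7.069560)+1/2·30.103615≈13.637896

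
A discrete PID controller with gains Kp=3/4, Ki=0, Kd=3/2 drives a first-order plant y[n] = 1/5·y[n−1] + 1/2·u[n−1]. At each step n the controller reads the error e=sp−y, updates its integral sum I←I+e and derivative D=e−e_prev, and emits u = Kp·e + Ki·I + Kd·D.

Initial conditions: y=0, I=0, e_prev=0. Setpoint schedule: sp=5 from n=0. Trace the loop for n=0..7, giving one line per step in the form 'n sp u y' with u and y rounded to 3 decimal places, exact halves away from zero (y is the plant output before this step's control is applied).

0 5 11.250 0.000
1 5 -8.906 5.625
2 5 19.676 -3.328
3 5 -21.880 9.172
4 5 37.996 -9.105
5 5 -48.556 17.177
6 5 76.411 -20.843
7 5 -104.097 34.037

(exact arithmetic carried between steps; '≈' marks a value shown rounded to 6 d.p. or computed from one; I and e_prev carry over from the previous line; the table rounds u and y to 3 d.p., halves away from zero)
n=0: y=0, sp=5, e=sp−y=5; I=5, D=e−e_prev=5; u=3/4·5+0·5+3/2·5=11.25; next y=1/5·0+1/2·11.25=5.625
n=1: y=5.625, sp=5, e=sp−y=-0.625; I=4.375, D=e−e_prev=-5.625; u=3/4·(-0.625)+0·4.375+3/2·(-5.625)=-8.90625; next y=1/5·5.625+1/2·(-8.90625)=-3.328125
n=2: y=-3.328125, sp=5, e=sp−y=8.328125; I=12.703125, D=e−e_prev=8.953125; u=3/4·8.328125+0·12.703125+3/2·8.953125≈19.675781; next y=1/5·(-3.328125)+1/2·19.675781≈9.172266
n=3: y≈9.172266, sp=5, e=sp−y≈-4.172266; I≈8.530859, D=e−e_prev≈-12.500391; u=3/4·(-4.172266)+0·8.530859+3/2·(-12.500391)≈-21.879785; next y=1/5·9.172266+1/2·(-21.879785)≈-9.105439
n=4: y≈-9.105439, sp=5, e=sp−y≈14.105439; I≈22.636299, D=e−e_prev≈18.277705; u=3/4·14.105439+0·22.636299+3/2·18.277705≈37.995637; next y=1/5·(-9.105439)+1/2·37.995637≈17.176731
n=5: y≈17.176731, sp=5, e=sp−y≈-12.176731; I≈10.459568, D=e−e_prev≈-26.282170; u=3/4·(-12.176731)+0·10.459568+3/2·(-26.282170)≈-48.555803; next y=1/5·17.176731+1/2·(-48.555803)≈-20.842555
n=6: y≈-20.842555, sp=5, e=sp−y≈25.842555; I≈36.302124, D=e−e_prev≈38.019286; u=3/4·25.842555+0·36.302124+3/2·38.019286≈76.410846; next y=1/5·(-20.842555)+1/2·76.410846≈34.036912
n=7: y≈34.036912, sp=5, e=sp−y≈-29.036912; I≈7.265212, D=e−e_prev≈-54.879467; u=3/4·(-29.036912)+0·7.265212+3/2·(-54.879467)≈-104.096885; next y=1/5·34.036912+1/2·(-104.096885)≈-45.241060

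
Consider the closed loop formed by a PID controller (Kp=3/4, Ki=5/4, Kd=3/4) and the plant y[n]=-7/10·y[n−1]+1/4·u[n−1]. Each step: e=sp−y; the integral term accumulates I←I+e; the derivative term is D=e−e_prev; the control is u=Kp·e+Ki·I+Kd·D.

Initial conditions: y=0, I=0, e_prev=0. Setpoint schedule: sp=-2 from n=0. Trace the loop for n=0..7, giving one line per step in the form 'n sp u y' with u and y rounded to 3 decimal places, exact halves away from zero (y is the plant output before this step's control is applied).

0 -2 -5.500 0.000
1 -2 -2.719 -1.375
2 -2 -9.090 0.283
3 -2 -3.129 -2.471
4 -2 -14.004 0.947
5 -2 -1.069 -4.164
6 -2 -20.930 2.648
7 -2 5.137 -7.086

(exact arithmetic carried between steps; '≈' marks a value shown rounded to 6 d.p. or computed from one; I and e_prev carry over from the previous line; the table rounds u and y to 3 d.p., halves away from zero)
n=0: y=0, sp=-2, e=sp−y=-2; I=-2, D=e−e_prev=-2; u=3/4·(-2)+5/4·(-2)+3/4·(-2)=-5.5; next y=-7/10·0+1/4·(-5.5)=-1.375
n=1: y=-1.375, sp=-2, e=sp−y=-0.625; I=-2.625, D=e−e_prev=1.375; u=3/4·(-0.625)+5/4·(-2.625)+3/4·1.375=-2.71875; next y=-7/10·(-1.375)+1/4·(-2.71875)≈0.282813
n=2: y≈0.282813, sp=-2, e=sp−y≈-2.282813; I≈-4.907813, D=e−e_prev≈-1.657813; u=3/4·(-2.282813)+5/4·(-4.907813)+3/4·(-1.657813)≈-9.090234; next y=-7/10·0.282813+1/4·(-9.090234)≈-2.470527
n=3: y≈-2.470527, sp=-2, e=sp−y≈0.470527; I≈-4.437285, D=e−e_prev≈2.753340; u=3/4·0.470527+5/4·(-4.437285)+3/4·2.753340≈-3.128706; next y=-7/10·(-2.470527)+1/4·(-3.128706)≈0.947193
n=4: y≈0.947193, sp=-2, e=sp−y≈-2.947193; I≈-7.384478, D=e−e_prev≈-3.417720; u=3/4·(-2.947193)+5/4·(-7.384478)+3/4·(-3.417720)≈-14.004282; next y=-7/10·0.947193+1/4·(-14.004282)≈-4.164105
n=5: y≈-4.164105, sp=-2, e=sp−y≈2.164105; I≈-5.220373, D=e−e_prev≈5.111298; u=3/4·2.164105+5/4·(-5.220373)+3/4·5.111298≈-1.068913; next y=-7/10·(-4.164105)+1/4·(-1.068913)≈2.647645
n=6: y≈2.647645, sp=-2, e=sp−y≈-4.647645; I≈-9.868018, D=e−e_prev≈-6.811751; u=3/4·(-4.647645)+5/4·(-9.868018)+3/4·(-6.811751)≈-20.929569; next y=-7/10·2.647645+1/4·(-20.929569)≈-7.085744
n=7: y≈-7.085744, sp=-2, e=sp−y≈5.085744; I≈-4.782274, D=e−e_prev≈9.733389; u=3/4·5.085744+5/4·(-4.782274)+3/4·9.733389≈5.136508; next y=-7/10·(-7.085744)+1/4·5.136508≈6.244148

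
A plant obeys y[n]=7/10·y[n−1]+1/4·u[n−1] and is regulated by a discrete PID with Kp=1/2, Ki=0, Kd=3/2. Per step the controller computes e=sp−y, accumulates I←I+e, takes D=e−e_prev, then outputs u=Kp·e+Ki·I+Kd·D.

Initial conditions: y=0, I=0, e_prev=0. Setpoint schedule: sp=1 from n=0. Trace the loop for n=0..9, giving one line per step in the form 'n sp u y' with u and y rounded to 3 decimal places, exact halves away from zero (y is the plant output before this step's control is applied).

0 1 2.000 0.000
1 1 -0.500 0.500
2 1 0.800 0.225
3 1 0.123 0.358
4 1 0.475 0.281
5 1 0.291 0.315
6 1 0.386 0.293
7 1 0.336 0.302
8 1 0.362 0.295
9 1 0.349 0.297

(exact arithmetic carried between steps; '≈' marks a value shown rounded to 6 d.p. or computed from one; I and e_prev carry over from the previous line; the table rounds u and y to 3 d.p., halves away from zero)
n=0: y=0, sp=1, e=sp−y=1; I=1, D=e−e_prev=1; u=1/2·1+0·1+3/2·1=2; next y=7/10·0+1/4·2=0.5
n=1: y=0.5, sp=1, e=sp−y=0.5; I=1.5, D=e−e_prev=-0.5; u=1/2·0.5+0·1.5+3/2·(-0.5)=-0.5; next y=7/10·0.5+1/4·(-0.5)=0.225
n=2: y=0.225, sp=1, e=sp−y=0.775; I=2.275, D=e−e_prev=0.275; u=1/2·0.775+0·2.275+3/2·0.275=0.8; next y=7/10·0.225+1/4·0.8=0.3575
n=3: y=0.3575, sp=1, e=sp−y=0.6425; I=2.9175, D=e−e_prev=-0.1325; u=1/2·0.6425+0·2.9175+3/2·(-0.1325)=0.1225; next y=7/10·0.3575+1/4·0.1225=0.280875
n=4: y=0.280875, sp=1, e=sp−y=0.719125; I=3.636625, D=e−e_prev=0.076625; u=1/2·0.719125+0·3.636625+3/2·0.076625=0.4745; next y=7/10·0.280875+1/4·0.4745≈0.315238
n=5: y≈0.315238, sp=1, e=sp−y≈0.684763; I≈4.321388, D=e−e_prev≈-0.034363; u=1/2·0.684763+0·4.321388+3/2·(-0.034363)≈0.290838; next y=7/10·0.315238+1/4·0.290838≈0.293376
n=6: y≈0.293376, sp=1, e=sp−y≈0.706624; I≈5.028012, D=e−e_prev≈0.021862; u=1/2·0.706624+0·5.028012+3/2·0.021862≈0.386105; next y=7/10·0.293376+1/4·0.386105≈0.301889
n=7: y≈0.301889, sp=1, e=sp−y≈0.698111; I≈5.726123, D=e−e_prev≈-0.008514; u=1/2·0.698111+0·5.726123+3/2·(-0.008514)≈0.336285; next y=7/10·0.301889+1/4·0.336285≈0.295394
n=8: y≈0.295394, sp=1, e=sp−y≈0.704606; I≈6.430729, D=e−e_prev≈0.006495; u=1/2·0.704606+0·6.430729+3/2·0.006495≈0.362046; next y=7/10·0.295394+1/4·0.362046≈0.297287
n=9: y≈0.297287, sp=1, e=sp−y≈0.702713; I≈7.133442, D=e−e_prev≈-0.001893; u=1/2·0.702713+0·7.133442+3/2·(-0.001893)≈0.348516; next y=7/10·0.297287+1/4·0.348516≈0.295230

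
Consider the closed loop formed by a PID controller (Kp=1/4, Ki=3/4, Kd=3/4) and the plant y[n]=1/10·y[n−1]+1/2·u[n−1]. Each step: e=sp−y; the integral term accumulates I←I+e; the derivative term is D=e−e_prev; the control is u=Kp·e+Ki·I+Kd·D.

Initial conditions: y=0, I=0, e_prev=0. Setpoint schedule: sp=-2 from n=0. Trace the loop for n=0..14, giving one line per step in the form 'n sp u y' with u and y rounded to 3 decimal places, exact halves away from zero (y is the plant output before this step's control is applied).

(exact arithmetic carried between steps; '≈' marks a value shown rounded to 6 d.p. or computed from one; I and e_prev carry over from the previous line; the table rounds u and y to 3 d.p., halves away from zero)
n=0: y=0, sp=-2, e=sp−y=-2; I=-2, D=e−e_prev=-2; u=1/4·(-2)+3/4·(-2)+3/4·(-2)=-3.5; next y=1/10·0+1/2·(-3.5)=-1.75
n=1: y=-1.75, sp=-2, e=sp−y=-0.25; I=-2.25, D=e−e_prev=1.75; u=1/4·(-0.25)+3/4·(-2.25)+3/4·1.75=-0.4375; next y=1/10·(-1.75)+1/2·(-0.4375)=-0.39375
n=2: y=-0.39375, sp=-2, e=sp−y=-1.60625; I=-3.85625, D=e−e_prev=-1.35625; u=1/4·(-1.60625)+3/4·(-3.85625)+3/4·(-1.35625)≈-4.310938; next y=1/10·(-0.39375)+1/2·(-4.310938)≈-2.194844
n=3: y≈-2.194844, sp=-2, e=sp−y≈0.194844; I≈-3.661406, D=e−e_prev≈1.801094; u=1/4·0.194844+3/4·(-3.661406)+3/4·1.801094≈-1.346523; next y=1/10·(-2.194844)+1/2·(-1.346523)≈-0.892746
n=4: y≈-0.892746, sp=-2, e=sp−y≈-1.107254; I≈-4.768660, D=e−e_prev≈-1.302098; u=1/4·(-1.107254)+3/4·(-4.768660)+3/4·(-1.302098)≈-4.829882; next y=1/10·(-0.892746)+1/2·(-4.829882)≈-2.504216
n=5: y≈-2.504216, sp=-2, e=sp−y≈0.504216; I≈-4.264445, D=e−e_prev≈1.611469; u=1/4·0.504216+3/4·(-4.264445)+3/4·1.611469≈-1.863678; next y=1/10·(-2.504216)+1/2·(-1.863678)≈-1.182260
n=6: y≈-1.182260, sp=-2, e=sp−y≈-0.817740; I≈-5.082184, D=e−e_prev≈-1.321955; u=1/4·(-0.817740)+3/4·(-5.082184)+3/4·(-1.321955)≈-5.007540; next y=1/10·(-1.182260)+1/2·(-5.007540)≈-2.621996
n=7: y≈-2.621996, sp=-2, e=sp−y≈0.621996; I≈-4.460189, D=e−e_prev≈1.439736; u=1/4·0.621996+3/4·(-4.460189)+3/4·1.439736≈-2.109841; next y=1/10·(-2.621996)+1/2·(-2.109841)≈-1.317120
n=8: y≈-1.317120, sp=-2, e=sp−y≈-0.682880; I≈-5.143069, D=e−e_prev≈-1.304876; u=1/4·(-0.682880)+3/4·(-5.143069)+3/4·(-1.304876)≈-5.006678; next y=1/10·(-1.317120)+1/2·(-5.006678)≈-2.635051
n=9: y≈-2.635051, sp=-2, e=sp−y≈0.635051; I≈-4.508017, D=e−e_prev≈1.317931; u=1/4·0.635051+3/4·(-4.508017)+3/4·1.317931≈-2.233802; next y=1/10·(-2.635051)+1/2·(-2.233802)≈-1.380406
n=10: y≈-1.380406, sp=-2, e=sp−y≈-0.619594; I≈-5.127611, D=e−e_prev≈-1.254645; u=1/4·(-0.619594)+3/4·(-5.127611)+3/4·(-1.254645)≈-4.941591; next y=1/10·(-1.380406)+1/2·(-4.941591)≈-2.608836
n=11: y≈-2.608836, sp=-2, e=sp−y≈0.608836; I≈-4.518775, D=e−e_prev≈1.228430; u=1/4·0.608836+3/4·(-4.518775)+3/4·1.228430≈-2.315550; next y=1/10·(-2.608836)+1/2·(-2.315550)≈-1.418659
n=12: y≈-1.418659, sp=-2, e=sp−y≈-0.581341; I≈-5.100117, D=e−e_prev≈-1.190177; u=1/4·(-0.581341)+3/4·(-5.100117)+3/4·(-1.190177)≈-4.863056; next y=1/10·(-1.418659)+1/2·(-4.863056)≈-2.573394
n=13: y≈-2.573394, sp=-2, e=sp−y≈0.573394; I≈-4.526723, D=e−e_prev≈1.154735; u=1/4·0.573394+3/4·(-4.526723)+3/4·1.154735≈-2.385642; next y=1/10·(-2.573394)+1/2·(-2.385642)≈-1.450161
n=14: y≈-1.450161, sp=-2, e=sp−y≈-0.549839; I≈-5.076562, D=e−e_prev≈-1.123233; u=1/4·(-0.549839)+3/4·(-5.076562)+3/4·(-1.123233)≈-4.787307; next y=1/10·(-1.450161)+1/2·(-4.787307)≈-2.538669

0 -2 -3.500 0.000
1 -2 -0.438 -1.750
2 -2 -4.311 -0.394
3 -2 -1.347 -2.195
4 -2 -4.830 -0.893
5 -2 -1.864 -2.504
6 -2 -5.008 -1.182
7 -2 -2.110 -2.622
8 -2 -5.007 -1.317
9 -2 -2.234 -2.635
10 -2 -4.942 -1.380
11 -2 -2.316 -2.609
12 -2 -4.863 -1.419
13 -2 -2.386 -2.573
14 -2 -4.787 -1.450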